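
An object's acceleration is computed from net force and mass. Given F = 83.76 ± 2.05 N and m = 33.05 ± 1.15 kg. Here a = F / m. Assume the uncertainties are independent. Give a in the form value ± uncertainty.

Relative error in a monomial: (δa/a)² = Σ (nᵢ · δxᵢ/xᵢ)².
  (1·δF/F)² = (1×0.0245)² = 0.000599;  (-1·δm/m)² = (-1×0.0348)² = 0.00121
δa/a = √(0.00181) = 0.0425
a = 2.534 m/s^2, so δa = 0.0425 × 2.534 = 0.108 m/s^2.

2.534 ± 0.108 m/s^2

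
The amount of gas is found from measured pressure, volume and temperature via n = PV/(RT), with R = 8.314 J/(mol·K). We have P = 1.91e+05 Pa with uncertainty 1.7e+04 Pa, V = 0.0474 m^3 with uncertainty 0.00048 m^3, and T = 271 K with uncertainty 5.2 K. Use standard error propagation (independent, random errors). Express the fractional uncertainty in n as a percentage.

Products/powers → add relative errors in quadrature, weighted by exponent:
  (1·δP/P)² = (1×0.0890)² = 0.00792;  (1·δV/V)² = (1×0.0101)² = 0.000103;  (-1·δT/T)² = (-1×0.0192)² = 0.000368
δn/n = √(0.00839) = 0.0916

9.16%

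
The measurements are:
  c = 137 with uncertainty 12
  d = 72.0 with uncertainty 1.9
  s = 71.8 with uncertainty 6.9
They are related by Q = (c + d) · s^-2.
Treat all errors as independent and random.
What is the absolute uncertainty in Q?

Let u = c + d = 209. δu = √(δc² + δd²) = √(144 + 3.61) = 12.1, so δu/u = 0.0581.
Q is then a monomial in u, s:
δQ/Q = √((δu/u)² + (-2·δs/s)²) = √(0.00338 + 0.0369) = 0.201
Q = 0.0405, so δQ = 0.201 × 0.0405 = 0.00814.

0.00814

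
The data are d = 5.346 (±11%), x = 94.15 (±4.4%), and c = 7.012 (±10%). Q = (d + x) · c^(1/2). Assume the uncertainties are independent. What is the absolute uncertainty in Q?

Let u = d + x = 99.50. δu = √(δd² + δx²) = √(0.346 + 17.2) = 4.18, so δu/u = 0.0421.
Q is then a monomial in u, c:
δQ/Q = √((δu/u)² + (½·δc/c)²) = √(0.00177 + 0.00250) = 0.0653
Q = 263.5, so δQ = 0.0653 × 263.5 = 17.2.

17.2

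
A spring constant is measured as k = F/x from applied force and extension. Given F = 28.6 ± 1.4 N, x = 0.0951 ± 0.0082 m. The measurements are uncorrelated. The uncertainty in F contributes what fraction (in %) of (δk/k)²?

24.4%

(δk/k)² = (1·δF/F)² + (-1·δx/x)²
  F term: (1×0.0490)² = 0.00240
  x term: (-1×0.0862)² = 0.00743
Total = 0.00983. Share from F = 0.00240/0.00983 = 0.244.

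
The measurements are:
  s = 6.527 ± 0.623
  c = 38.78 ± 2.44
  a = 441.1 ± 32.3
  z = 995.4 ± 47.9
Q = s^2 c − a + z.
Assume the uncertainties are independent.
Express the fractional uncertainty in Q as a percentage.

Let p = s^2·c = 1652. δp/p = √((2·δs/s)² + (1·δc/c)²) = √(0.0364 + 0.00396) = 0.201, so δp = 332.
Q = p − a + z: δQ = √(δp² + δa² + δz²) = √(1.1e+05 + 1040 + 2290) = 337
Q = 2206, so δQ/Q = 337/2206 = 0.153.

15.3%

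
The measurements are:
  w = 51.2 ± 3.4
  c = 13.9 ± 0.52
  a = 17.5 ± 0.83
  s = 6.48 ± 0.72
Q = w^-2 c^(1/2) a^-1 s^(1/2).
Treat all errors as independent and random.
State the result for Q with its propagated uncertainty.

Q is a product of powers, so relative uncertainties combine in quadrature:
  (-2·δw/w)² = (-2×0.0664)² = 0.0176;  (½·δc/c)² = (0.5×0.0374)² = 0.000350;  (-1·δa/a)² = (-1×0.0474)² = 0.00225;  (½·δs/s)² = (0.5×0.111)² = 0.00309
δQ/Q = √(0.0233) = 0.153
Q = 0.000207, so δQ = 0.153 × 0.000207 = 3.16e-05.

(2.07 ± 0.316) × 10^-4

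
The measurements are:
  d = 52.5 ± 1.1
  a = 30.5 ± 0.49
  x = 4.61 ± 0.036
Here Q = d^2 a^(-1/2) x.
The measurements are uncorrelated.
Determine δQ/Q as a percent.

For a monomial Q ∝ d^2, a^(-1/2), x, fractional errors add in quadrature:
  (2·δd/d)² = (2×0.0210)² = 0.00176;  (−½·δa/a)² = (-0.5×0.0161)² = 6.45e-05;  (1·δx/x)² = (1×0.00781)² = 6.1e-05
δQ/Q = √(0.00188) = 0.0434

4.34%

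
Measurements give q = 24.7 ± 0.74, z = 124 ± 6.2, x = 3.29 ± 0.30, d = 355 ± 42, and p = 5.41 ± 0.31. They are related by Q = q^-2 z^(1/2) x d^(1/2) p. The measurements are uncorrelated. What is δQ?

Since Q is a product/quotient, work with relative uncertainties:
  (-2·δq/q)² = (-2×0.0300)² = 0.00359;  (½·δz/z)² = (0.5×0.0500)² = 0.000625;  (1·δx/x)² = (1×0.0912)² = 0.00831;  (½·δd/d)² = (0.5×0.118)² = 0.00350;  (1·δp/p)² = (1×0.0573)² = 0.00328
δQ/Q = √(0.0193) = 0.139
Q = 6.12, so δQ = 0.139 × 6.12 = 0.851.

0.851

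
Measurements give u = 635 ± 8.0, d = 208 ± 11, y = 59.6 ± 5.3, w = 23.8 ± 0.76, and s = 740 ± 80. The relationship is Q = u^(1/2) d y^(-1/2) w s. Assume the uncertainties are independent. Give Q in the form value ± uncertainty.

(1.20 ± 0.158) × 10^7

Products/powers → add relative errors in quadrature, weighted by exponent:
  (½·δu/u)² = (0.5×0.0126)² = 3.97e-05;  (1·δd/d)² = (1×0.0529)² = 0.00280;  (−½·δy/y)² = (-0.5×0.0889)² = 0.00198;  (1·δw/w)² = (1×0.0319)² = 0.00102;  (1·δs/s)² = (1×0.108)² = 0.0117
δQ/Q = √(0.0175) = 0.132
Q = 1.2e+07, so δQ = 0.132 × 1.2e+07 = 1.58e+06.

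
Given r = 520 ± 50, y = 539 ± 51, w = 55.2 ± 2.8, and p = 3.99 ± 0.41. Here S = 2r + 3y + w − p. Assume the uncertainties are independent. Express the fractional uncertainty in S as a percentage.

Sums and differences: (δS)² = Σ (cᵢ δxᵢ)².
  (2·δr)² = 10000;  (3·δy)² = 23400;  (δw)² = 7.84;  (δp)² = 0.168
δS = √(33400) = 183
S = 2710, so δS/S = 183/2710 = 0.0675.

6.75%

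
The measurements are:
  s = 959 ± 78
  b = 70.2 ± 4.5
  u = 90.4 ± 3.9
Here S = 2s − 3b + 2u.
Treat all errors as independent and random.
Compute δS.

157

Each term contributes (cᵢ δxᵢ)² to (δS)²:
  (2·δs)² = 24300;  (3·δb)² = 182;  (2·δu)² = 60.8
δS = √(24600) = 157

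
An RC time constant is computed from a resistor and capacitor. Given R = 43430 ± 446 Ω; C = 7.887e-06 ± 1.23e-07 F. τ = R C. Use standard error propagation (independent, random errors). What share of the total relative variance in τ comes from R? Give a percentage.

(δτ/τ)² = (1·δR/R)² + (1·δC/C)²
  R term: (1×0.0103)² = 0.000105
  C term: (1×0.0156)² = 0.000243
Total = 0.000349. Share from R = 0.000105/0.000349 = 0.302.

30.2%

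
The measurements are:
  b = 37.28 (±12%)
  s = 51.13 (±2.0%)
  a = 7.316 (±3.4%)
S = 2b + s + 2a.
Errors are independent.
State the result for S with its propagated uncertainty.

For a sum/difference, combine absolute errors in quadrature:
  (2·δb)² = 80.1;  (δs)² = 1.05;  (2·δa)² = 0.247
δS = √(81.3) = 9.02
S = 140.3.

140.3 ± 9.02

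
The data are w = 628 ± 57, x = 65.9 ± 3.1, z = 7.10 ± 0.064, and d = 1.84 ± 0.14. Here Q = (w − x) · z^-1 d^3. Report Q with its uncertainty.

493 ± 123

Let u = w − x = 562. δu = √(δw² + δx²) = √(3250 + 9.61) = 57.1, so δu/u = 0.102.
Q is then a monomial in u, z, d:
δQ/Q = √((δu/u)² + (-1·δz/z)² + (3·δd/d)²) = √(0.0103 + 8.13e-05 + 0.0521) = 0.250
Q = 493, so δQ = 0.250 × 493 = 123.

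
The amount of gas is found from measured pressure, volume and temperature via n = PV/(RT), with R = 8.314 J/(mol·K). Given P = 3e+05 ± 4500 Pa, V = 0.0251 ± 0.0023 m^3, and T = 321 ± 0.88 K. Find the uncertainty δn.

Since n is a product/quotient, work with relative uncertainties:
  (1·δP/P)² = (1×0.0150)² = 0.000225;  (1·δV/V)² = (1×0.0916)² = 0.00840;  (-1·δT/T)² = (-1×0.00274)² = 7.52e-06
δn/n = √(0.00863) = 0.0929
n = 2.82 mol, so δn = 0.0929 × 2.82 = 0.262 mol.

0.262 mol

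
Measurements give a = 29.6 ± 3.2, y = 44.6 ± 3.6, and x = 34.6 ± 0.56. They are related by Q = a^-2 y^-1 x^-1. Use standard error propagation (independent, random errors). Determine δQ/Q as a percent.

Since Q is a product/quotient, work with relative uncertainties:
  (-2·δa/a)² = (-2×0.108)² = 0.0467;  (-1·δy/y)² = (-1×0.0807)² = 0.00652;  (-1·δx/x)² = (-1×0.0162)² = 0.000262
δQ/Q = √(0.0535) = 0.231

23.1%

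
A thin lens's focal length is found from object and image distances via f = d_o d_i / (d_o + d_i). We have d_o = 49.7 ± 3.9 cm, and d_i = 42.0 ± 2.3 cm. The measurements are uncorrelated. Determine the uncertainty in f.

∂f/∂d_o = (d_i/(d_o+d_i))² = 0.210;  ∂f/∂d_i = (d_o/(d_o+d_i))² = 0.294
δf = √((∂f/∂d_o · δd_o)² + (∂f/∂d_i · δd_i)²) = √(0.669 + 0.456) = 1.06 cm

1.06 cm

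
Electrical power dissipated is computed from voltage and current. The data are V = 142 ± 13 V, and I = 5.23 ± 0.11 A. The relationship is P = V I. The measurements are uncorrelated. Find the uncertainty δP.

69.8 W

P is a product of powers, so relative uncertainties combine in quadrature:
  (1·δV/V)² = (1×0.0915)² = 0.00838;  (1·δI/I)² = (1×0.0210)² = 0.000442
δP/P = √(0.00882) = 0.0939
P = 743 W, so δP = 0.0939 × 743 = 69.8 W.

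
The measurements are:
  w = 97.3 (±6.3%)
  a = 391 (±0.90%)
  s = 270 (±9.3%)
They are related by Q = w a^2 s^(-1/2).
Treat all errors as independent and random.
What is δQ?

72700

Each factor contributes (exponent × relative error)² to (δQ/Q)²:
  (1·δw/w)² = (1×0.0630)² = 0.00397;  (2·δa/a)² = (2×0.00900)² = 0.000324;  (−½·δs/s)² = (-0.5×0.0930)² = 0.00216
δQ/Q = √(0.00646) = 0.0803
Q = 9.05e+05, so δQ = 0.0803 × 9.05e+05 = 72700.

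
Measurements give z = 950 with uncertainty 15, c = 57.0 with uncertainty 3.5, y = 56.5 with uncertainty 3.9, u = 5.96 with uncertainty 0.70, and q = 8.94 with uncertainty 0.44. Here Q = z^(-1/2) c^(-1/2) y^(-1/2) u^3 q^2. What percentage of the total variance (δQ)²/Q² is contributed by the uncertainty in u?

91.3%

(δQ/Q)² = (−½·δz/z)² + (−½·δc/c)² + (−½·δy/y)² + (3·δu/u)² + (2·δq/q)²
  z term: (-0.5×0.0158)² = 6.23e-05
  c term: (-0.5×0.0614)² = 0.000943
  y term: (-0.5×0.0690)² = 0.00119
  u term: (3×0.117)² = 0.124
  q term: (2×0.0492)² = 0.00969
Total = 0.136. Share from u = 0.124/0.136 = 0.913.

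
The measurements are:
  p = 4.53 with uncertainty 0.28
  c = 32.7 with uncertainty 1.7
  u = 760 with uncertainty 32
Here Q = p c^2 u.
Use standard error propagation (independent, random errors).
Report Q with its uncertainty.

Products/powers → add relative errors in quadrature, weighted by exponent:
  (1·δp/p)² = (1×0.0618)² = 0.00382;  (2·δc/c)² = (2×0.0520)² = 0.0108;  (1·δu/u)² = (1×0.0421)² = 0.00177
δQ/Q = √(0.0164) = 0.128
Q = 3.68e+06, so δQ = 0.128 × 3.68e+06 = 4.72e+05.

(3.68 ± 0.472) × 10^6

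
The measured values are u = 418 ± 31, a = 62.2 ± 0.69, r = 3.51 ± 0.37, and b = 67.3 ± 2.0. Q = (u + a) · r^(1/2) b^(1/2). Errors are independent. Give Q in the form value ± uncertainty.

Let w = u + a = 480. δw = √(δu² + δa²) = √(961 + 0.476) = 31.0, so δw/w = 0.0646.
Q is then a monomial in w, r, b:
δQ/Q = √((δw/w)² + (½·δr/r)² + (½·δb/b)²) = √(0.00417 + 0.00278 + 0.000221) = 0.0847
Q = 7380, so δQ = 0.0847 × 7380 = 625.

7380 ± 625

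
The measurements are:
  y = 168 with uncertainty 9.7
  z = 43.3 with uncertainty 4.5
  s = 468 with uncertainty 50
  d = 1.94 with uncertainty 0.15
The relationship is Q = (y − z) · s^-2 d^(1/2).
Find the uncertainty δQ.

Let u = y − z = 125. δu = √(δy² + δz²) = √(94.1 + 20.2) = 10.7, so δu/u = 0.0857.
Q is then a monomial in u, s, d:
δQ/Q = √((δu/u)² + (-2·δs/s)² + (½·δd/d)²) = √(0.00735 + 0.0457 + 0.00149) = 0.233
Q = 0.000793, so δQ = 0.233 × 0.000793 = 0.000185.

0.000185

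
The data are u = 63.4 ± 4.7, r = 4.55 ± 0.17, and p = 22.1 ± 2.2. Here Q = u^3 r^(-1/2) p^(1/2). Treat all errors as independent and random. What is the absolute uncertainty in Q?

For a monomial Q ∝ u^3, r^(-1/2), p^(1/2), fractional errors add in quadrature:
  (3·δu/u)² = (3×0.0741)² = 0.0495;  (−½·δr/r)² = (-0.5×0.0374)² = 0.000349;  (½·δp/p)² = (0.5×0.0995)² = 0.00248
δQ/Q = √(0.0523) = 0.229
Q = 5.62e+05, so δQ = 0.229 × 5.62e+05 = 1.28e+05.

1.28e+05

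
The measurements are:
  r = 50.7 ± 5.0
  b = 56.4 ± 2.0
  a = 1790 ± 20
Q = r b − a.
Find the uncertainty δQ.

Let p = r·b = 2860. δp/p = √((1·δr/r)² + (1·δb/b)²) = √(0.00973 + 0.00126) = 0.105, so δp = 300.
Q = p − a: δQ = √(δp² + δa²) = √(89800 + 400) = 300

300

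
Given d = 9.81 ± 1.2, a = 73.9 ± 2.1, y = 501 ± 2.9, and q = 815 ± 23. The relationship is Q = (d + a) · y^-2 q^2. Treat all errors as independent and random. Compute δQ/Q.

Let u = d + a = 83.7. δu = √(δd² + δa²) = √(1.44 + 4.41) = 2.42, so δu/u = 0.0289.
Q is then a monomial in u, y, q:
δQ/Q = √((δu/u)² + (-2·δy/y)² + (2·δq/q)²) = √(0.000835 + 0.000134 + 0.00319) = 0.0645

0.0645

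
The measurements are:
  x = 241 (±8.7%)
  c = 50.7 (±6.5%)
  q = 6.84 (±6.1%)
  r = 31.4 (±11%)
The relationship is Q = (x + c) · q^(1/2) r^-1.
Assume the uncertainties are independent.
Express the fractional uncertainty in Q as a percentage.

13.5%

Let u = x + c = 292. δu = √(δx² + δc²) = √(440 + 10.9) = 21.2, so δu/u = 0.0728.
Q is then a monomial in u, q, r:
δQ/Q = √((δu/u)² + (½·δq/q)² + (-1·δr/r)²) = √(0.00529 + 0.000930 + 0.0121) = 0.135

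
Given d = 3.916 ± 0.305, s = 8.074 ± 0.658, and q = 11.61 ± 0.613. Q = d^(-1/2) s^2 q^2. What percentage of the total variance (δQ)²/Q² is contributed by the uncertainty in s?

67.7%

(δQ/Q)² = (−½·δd/d)² + (2·δs/s)² + (2·δq/q)²
  d term: (-0.5×0.0779)² = 0.00152
  s term: (2×0.0815)² = 0.0266
  q term: (2×0.0528)² = 0.0112
Total = 0.0392. Share from s = 0.0266/0.0392 = 0.677.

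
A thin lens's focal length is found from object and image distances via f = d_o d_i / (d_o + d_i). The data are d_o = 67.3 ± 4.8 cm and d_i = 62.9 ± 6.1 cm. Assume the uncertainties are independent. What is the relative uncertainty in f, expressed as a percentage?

6.08%

∂f/∂d_o = (d_i/(d_o+d_i))² = 0.233;  ∂f/∂d_i = (d_o/(d_o+d_i))² = 0.267
δf = √((∂f/∂d_o · δd_o)² + (∂f/∂d_i · δd_i)²) = √(1.25 + 2.66) = 1.98 cm
f = 32.5 cm, so δf/f = 1.98/32.5 = 0.0608.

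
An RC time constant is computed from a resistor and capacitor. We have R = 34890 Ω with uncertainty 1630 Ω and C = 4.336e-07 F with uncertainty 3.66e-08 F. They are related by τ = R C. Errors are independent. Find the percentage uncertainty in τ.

9.65%

Relative error in a monomial: (δτ/τ)² = Σ (nᵢ · δxᵢ/xᵢ)².
  (1·δR/R)² = (1×0.0467)² = 0.00218;  (1·δC/C)² = (1×0.0844)² = 0.00712
δτ/τ = √(0.00931) = 0.0965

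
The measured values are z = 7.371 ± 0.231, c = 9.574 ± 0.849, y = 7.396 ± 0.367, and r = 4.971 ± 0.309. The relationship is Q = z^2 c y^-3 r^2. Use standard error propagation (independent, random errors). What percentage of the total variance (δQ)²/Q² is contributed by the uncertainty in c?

(δQ/Q)² = (2·δz/z)² + (1·δc/c)² + (-3·δy/y)² + (2·δr/r)²
  z term: (2×0.0313)² = 0.00393
  c term: (1×0.0887)² = 0.00786
  y term: (-3×0.0496)² = 0.0222
  r term: (2×0.0622)² = 0.0155
Total = 0.0494. Share from c = 0.00786/0.0494 = 0.159.

15.9%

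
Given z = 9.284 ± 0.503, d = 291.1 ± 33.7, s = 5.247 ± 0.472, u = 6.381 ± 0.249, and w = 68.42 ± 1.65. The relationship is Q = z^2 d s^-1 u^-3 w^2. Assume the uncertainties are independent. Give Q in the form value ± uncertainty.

86160 ± 19100

Each factor contributes (exponent × relative error)² to (δQ/Q)²:
  (2·δz/z)² = (2×0.0542)² = 0.0117;  (1·δd/d)² = (1×0.116)² = 0.0134;  (-1·δs/s)² = (-1×0.0900)² = 0.00809;  (-3·δu/u)² = (-3×0.0390)² = 0.0137;  (2·δw/w)² = (2×0.0241)² = 0.00233
δQ/Q = √(0.0493) = 0.222
Q = 86160, so δQ = 0.222 × 86160 = 19100.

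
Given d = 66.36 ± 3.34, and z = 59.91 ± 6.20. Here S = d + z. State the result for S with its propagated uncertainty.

Sums and differences: (δS)² = Σ (cᵢ δxᵢ)².
  (δd)² = 11.2;  (δz)² = 38.4
δS = √(49.6) = 7.04
S = 126.3.

126.3 ± 7.04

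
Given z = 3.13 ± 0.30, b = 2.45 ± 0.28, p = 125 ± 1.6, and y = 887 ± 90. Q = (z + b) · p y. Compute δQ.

Let u = z + b = 5.58. δu = √(δz² + δb²) = √(0.0900 + 0.0784) = 0.410, so δu/u = 0.0735.
Q is then a monomial in u, p, y:
δQ/Q = √((δu/u)² + (1·δp/p)² + (1·δy/y)²) = √(0.00541 + 0.000164 + 0.0103) = 0.126
Q = 6.19e+05, so δQ = 0.126 × 6.19e+05 = 77900.

77900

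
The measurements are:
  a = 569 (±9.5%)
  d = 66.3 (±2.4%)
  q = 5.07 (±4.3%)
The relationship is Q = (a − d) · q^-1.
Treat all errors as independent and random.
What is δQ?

11.5

Let u = a − d = 503. δu = √(δa² + δd²) = √(2920 + 2.53) = 54.1, so δu/u = 0.108.
Q is then a monomial in u, q:
δQ/Q = √((δu/u)² + (-1·δq/q)²) = √(0.0116 + 0.00185) = 0.116
Q = 99.2, so δQ = 0.116 × 99.2 = 11.5.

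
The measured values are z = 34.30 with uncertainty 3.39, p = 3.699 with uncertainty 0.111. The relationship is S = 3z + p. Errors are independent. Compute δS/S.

0.0954

S is a linear combination, so absolute uncertainties add in quadrature:
  (3·δz)² = 103;  (δp)² = 0.0123
δS = √(103) = 10.2
S = 106.6, so δS/S = 10.2/106.6 = 0.0954.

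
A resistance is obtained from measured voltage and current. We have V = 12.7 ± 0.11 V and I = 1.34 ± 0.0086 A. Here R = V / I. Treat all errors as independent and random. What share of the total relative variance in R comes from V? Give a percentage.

(δR/R)² = (1·δV/V)² + (-1·δI/I)²
  V term: (1×0.00866)² = 7.5e-05
  I term: (-1×0.00642)² = 4.12e-05
Total = 0.000116. Share from V = 7.5e-05/0.000116 = 0.646.

64.6%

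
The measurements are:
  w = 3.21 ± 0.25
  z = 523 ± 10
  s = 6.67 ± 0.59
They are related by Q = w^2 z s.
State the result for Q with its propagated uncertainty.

35900 ± 6480

Relative error in a monomial: (δQ/Q)² = Σ (nᵢ · δxᵢ/xᵢ)².
  (2·δw/w)² = (2×0.0779)² = 0.0243;  (1·δz/z)² = (1×0.0191)² = 0.000366;  (1·δs/s)² = (1×0.0885)² = 0.00782
δQ/Q = √(0.0325) = 0.180
Q = 35900, so δQ = 0.180 × 35900 = 6480.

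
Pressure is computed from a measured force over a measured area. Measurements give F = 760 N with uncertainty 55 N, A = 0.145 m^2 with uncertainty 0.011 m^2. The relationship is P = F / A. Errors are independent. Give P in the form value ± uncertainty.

5240 ± 550 Pa

Relative error in a monomial: (δP/P)² = Σ (nᵢ · δxᵢ/xᵢ)².
  (1·δF/F)² = (1×0.0724)² = 0.00524;  (-1·δA/A)² = (-1×0.0759)² = 0.00576
δP/P = √(0.0110) = 0.105
P = 5240 Pa, so δP = 0.105 × 5240 = 550 Pa.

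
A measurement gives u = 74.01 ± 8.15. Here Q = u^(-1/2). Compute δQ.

For a monomial Q ∝ u^(-1/2), fractional errors add in quadrature:
  (−½·δu/u)² = (-0.5×0.110)² = 0.00303
δQ/Q = √(0.00303) = 0.0551
Q = 0.1162, so δQ = 0.0551 × 0.1162 = 0.00640.

0.00640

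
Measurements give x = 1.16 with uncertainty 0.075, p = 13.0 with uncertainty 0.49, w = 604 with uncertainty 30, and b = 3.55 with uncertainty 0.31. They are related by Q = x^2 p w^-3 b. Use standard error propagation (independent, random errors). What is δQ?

Each factor contributes (exponent × relative error)² to (δQ/Q)²:
  (2·δx/x)² = (2×0.0647)² = 0.0167;  (1·δp/p)² = (1×0.0377)² = 0.00142;  (-3·δw/w)² = (-3×0.0497)² = 0.0222;  (1·δb/b)² = (1×0.0873)² = 0.00763
δQ/Q = √(0.0480) = 0.219
Q = 2.82e-07, so δQ = 0.219 × 2.82e-07 = 6.17e-08.

6.17e-08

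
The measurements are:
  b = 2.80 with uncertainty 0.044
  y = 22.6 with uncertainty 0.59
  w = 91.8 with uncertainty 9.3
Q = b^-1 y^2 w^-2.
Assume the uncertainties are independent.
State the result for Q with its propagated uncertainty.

0.0216 ± 0.00454

Each factor contributes (exponent × relative error)² to (δQ/Q)²:
  (-1·δb/b)² = (-1×0.0157)² = 0.000247;  (2·δy/y)² = (2×0.0261)² = 0.00273;  (-2·δw/w)² = (-2×0.101)² = 0.0411
δQ/Q = √(0.0440) = 0.210
Q = 0.0216, so δQ = 0.210 × 0.0216 = 0.00454.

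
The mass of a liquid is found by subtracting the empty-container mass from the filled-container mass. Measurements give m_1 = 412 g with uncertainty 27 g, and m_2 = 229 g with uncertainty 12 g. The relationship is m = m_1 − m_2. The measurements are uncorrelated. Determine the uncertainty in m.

29.5 g

Sums and differences: (δm)² = Σ (cᵢ δxᵢ)².
  (δm_1)² = 729;  (δm_2)² = 144
δm = √(873) = 29.5 g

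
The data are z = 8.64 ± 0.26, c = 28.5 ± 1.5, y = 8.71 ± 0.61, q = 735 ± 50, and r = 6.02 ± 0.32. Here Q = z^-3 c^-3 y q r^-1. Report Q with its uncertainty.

Since Q is a product/quotient, work with relative uncertainties:
  (-3·δz/z)² = (-3×0.0301)² = 0.00815;  (-3·δc/c)² = (-3×0.0526)² = 0.0249;  (1·δy/y)² = (1×0.0700)² = 0.00490;  (1·δq/q)² = (1×0.0680)² = 0.00463;  (-1·δr/r)² = (-1×0.0532)² = 0.00283
δQ/Q = √(0.0454) = 0.213
Q = 7.12e-05, so δQ = 0.213 × 7.12e-05 = 1.52e-05.

(7.12 ± 1.52) × 10^-5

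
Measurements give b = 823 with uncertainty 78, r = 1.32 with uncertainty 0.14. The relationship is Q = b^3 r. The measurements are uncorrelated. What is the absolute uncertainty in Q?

2.23e+08

Q is a product of powers, so relative uncertainties combine in quadrature:
  (3·δb/b)² = (3×0.0948)² = 0.0808;  (1·δr/r)² = (1×0.106)² = 0.0112
δQ/Q = √(0.0921) = 0.303
Q = 7.36e+08, so δQ = 0.303 × 7.36e+08 = 2.23e+08.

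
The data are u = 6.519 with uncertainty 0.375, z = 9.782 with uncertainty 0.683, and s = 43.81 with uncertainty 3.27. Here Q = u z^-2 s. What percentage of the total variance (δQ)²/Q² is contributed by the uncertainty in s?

(δQ/Q)² = (1·δu/u)² + (-2·δz/z)² + (1·δs/s)²
  u term: (1×0.0575)² = 0.00331
  z term: (-2×0.0698)² = 0.0195
  s term: (1×0.0746)² = 0.00557
Total = 0.0284. Share from s = 0.00557/0.0284 = 0.196.

19.6%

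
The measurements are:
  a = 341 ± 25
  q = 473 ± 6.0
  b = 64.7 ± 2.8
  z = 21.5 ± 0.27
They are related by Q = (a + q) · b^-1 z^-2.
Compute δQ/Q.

Let u = a + q = 814. δu = √(δa² + δq²) = √(625 + 36.0) = 25.7, so δu/u = 0.0316.
Q is then a monomial in u, b, z:
δQ/Q = √((δu/u)² + (-1·δb/b)² + (-2·δz/z)²) = √(0.000998 + 0.00187 + 0.000631) = 0.0592

0.0592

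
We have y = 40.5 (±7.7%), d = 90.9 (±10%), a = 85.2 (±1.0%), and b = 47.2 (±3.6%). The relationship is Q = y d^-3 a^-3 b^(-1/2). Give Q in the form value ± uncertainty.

Products/powers → add relative errors in quadrature, weighted by exponent:
  (1·δy/y)² = (1×0.0770)² = 0.00593;  (-3·δd/d)² = (-3×0.100)² = 0.0900;  (-3·δa/a)² = (-3×0.0100)² = 0.000900;  (−½·δb/b)² = (-0.5×0.0360)² = 0.000324
δQ/Q = √(0.0972) = 0.312
Q = 1.27e-11, so δQ = 0.312 × 1.27e-11 = 3.96e-12.

(1.27 ± 0.396) × 10^-11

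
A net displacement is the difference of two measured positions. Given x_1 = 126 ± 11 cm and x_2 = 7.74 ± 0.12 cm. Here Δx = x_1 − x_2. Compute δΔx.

For a sum/difference, combine absolute errors in quadrature:
  (δx_1)² = 121;  (δx_2)² = 0.0144
δΔx = √(121) = 11.0 cm

11.0 cm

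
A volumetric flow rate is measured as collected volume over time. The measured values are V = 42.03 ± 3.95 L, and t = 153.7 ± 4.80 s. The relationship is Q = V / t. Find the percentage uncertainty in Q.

9.90%

Relative error in a monomial: (δQ/Q)² = Σ (nᵢ · δxᵢ/xᵢ)².
  (1·δV/V)² = (1×0.0940)² = 0.00883;  (-1·δt/t)² = (-1×0.0312)² = 0.000975
δQ/Q = √(0.00981) = 0.0990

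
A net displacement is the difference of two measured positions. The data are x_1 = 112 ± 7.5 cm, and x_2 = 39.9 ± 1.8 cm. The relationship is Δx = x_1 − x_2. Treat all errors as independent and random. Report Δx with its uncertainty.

72.1 ± 7.71 cm

Each term contributes (cᵢ δxᵢ)² to (δΔx)²:
  (δx_1)² = 56.2;  (δx_2)² = 3.24
δΔx = √(59.5) = 7.71 cm
Δx = 72.1 cm.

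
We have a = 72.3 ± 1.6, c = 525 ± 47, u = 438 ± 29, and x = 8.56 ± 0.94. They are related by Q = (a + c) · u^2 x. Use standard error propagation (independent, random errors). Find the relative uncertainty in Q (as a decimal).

Let w = a + c = 597. δw = √(δa² + δc²) = √(2.56 + 2210) = 47.0, so δw/w = 0.0787.
Q is then a monomial in w, u, x:
δQ/Q = √((δw/w)² + (2·δu/u)² + (1·δx/x)²) = √(0.00620 + 0.0175 + 0.0121) = 0.189

0.189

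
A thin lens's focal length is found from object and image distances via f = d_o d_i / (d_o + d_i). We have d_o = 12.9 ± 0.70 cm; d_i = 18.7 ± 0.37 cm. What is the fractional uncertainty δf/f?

∂f/∂d_o = (d_i/(d_o+d_i))² = 0.350;  ∂f/∂d_i = (d_o/(d_o+d_i))² = 0.167
δf = √((∂f/∂d_o · δd_o)² + (∂f/∂d_i · δd_i)²) = √(0.0601 + 0.00380) = 0.253 cm
f = 7.63 cm, so δf/f = 0.253/7.63 = 0.0331.

0.0331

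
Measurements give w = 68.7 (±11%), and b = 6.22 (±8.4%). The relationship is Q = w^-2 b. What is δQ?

0.000310

Each factor contributes (exponent × relative error)² to (δQ/Q)²:
  (-2·δw/w)² = (-2×0.110)² = 0.0484;  (1·δb/b)² = (1×0.0840)² = 0.00706
δQ/Q = √(0.0555) = 0.235
Q = 0.00132, so δQ = 0.235 × 0.00132 = 0.000310.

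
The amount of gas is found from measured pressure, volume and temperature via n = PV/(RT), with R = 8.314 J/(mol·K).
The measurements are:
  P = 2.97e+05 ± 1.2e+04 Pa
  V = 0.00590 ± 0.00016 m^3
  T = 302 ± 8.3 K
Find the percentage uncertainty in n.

For a monomial n ∝ P, V, T^-1, fractional errors add in quadrature:
  (1·δP/P)² = (1×0.0404)² = 0.00163;  (1·δV/V)² = (1×0.0271)² = 0.000735;  (-1·δT/T)² = (-1×0.0275)² = 0.000755
δn/n = √(0.00312) = 0.0559

5.59%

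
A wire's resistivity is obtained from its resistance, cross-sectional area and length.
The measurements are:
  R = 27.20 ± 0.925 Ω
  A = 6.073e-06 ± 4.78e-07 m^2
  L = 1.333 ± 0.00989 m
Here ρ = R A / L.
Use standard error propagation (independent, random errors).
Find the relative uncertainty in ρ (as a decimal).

Each factor contributes (exponent × relative error)² to (δρ/ρ)²:
  (1·δR/R)² = (1×0.0340)² = 0.00116;  (1·δA/A)² = (1×0.0787)² = 0.00620;  (-1·δL/L)² = (-1×0.00742)² = 5.5e-05
δρ/ρ = √(0.00741) = 0.0861

0.0861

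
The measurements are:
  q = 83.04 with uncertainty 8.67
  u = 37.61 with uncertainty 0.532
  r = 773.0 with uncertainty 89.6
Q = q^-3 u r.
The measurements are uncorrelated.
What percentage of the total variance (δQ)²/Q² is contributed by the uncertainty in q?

87.8%

(δQ/Q)² = (-3·δq/q)² + (1·δu/u)² + (1·δr/r)²
  q term: (-3×0.104)² = 0.0981
  u term: (1×0.0141)² = 0.000200
  r term: (1×0.116)² = 0.0134
Total = 0.112. Share from q = 0.0981/0.112 = 0.878.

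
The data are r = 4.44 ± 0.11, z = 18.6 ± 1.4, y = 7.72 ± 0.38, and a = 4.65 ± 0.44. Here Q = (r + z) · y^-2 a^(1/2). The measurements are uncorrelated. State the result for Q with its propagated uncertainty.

Let u = r + z = 23.0. δu = √(δr² + δz²) = √(0.0121 + 1.96) = 1.40, so δu/u = 0.0610.
Q is then a monomial in u, y, a:
δQ/Q = √((δu/u)² + (-2·δy/y)² + (½·δa/a)²) = √(0.00372 + 0.00969 + 0.00224) = 0.125
Q = 0.834, so δQ = 0.125 × 0.834 = 0.104.

0.834 ± 0.104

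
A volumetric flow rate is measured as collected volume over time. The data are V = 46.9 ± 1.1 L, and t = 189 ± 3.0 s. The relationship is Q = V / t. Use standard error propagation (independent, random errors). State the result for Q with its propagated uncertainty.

0.248 ± 0.00703 L/s

For a monomial Q ∝ V, t^-1, fractional errors add in quadrature:
  (1·δV/V)² = (1×0.0235)² = 0.000550;  (-1·δt/t)² = (-1×0.0159)² = 0.000252
δQ/Q = √(0.000802) = 0.0283
Q = 0.248 L/s, so δQ = 0.0283 × 0.248 = 0.00703 L/s.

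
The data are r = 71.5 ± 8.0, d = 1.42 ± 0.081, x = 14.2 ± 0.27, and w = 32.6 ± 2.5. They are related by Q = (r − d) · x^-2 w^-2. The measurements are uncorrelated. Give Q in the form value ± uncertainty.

(3.27 ± 0.638) × 10^-4

Let u = r − d = 70.1. δu = √(δr² + δd²) = √(64.0 + 0.00656) = 8.00, so δu/u = 0.114.
Q is then a monomial in u, x, w:
δQ/Q = √((δu/u)² + (-2·δx/x)² + (-2·δw/w)²) = √(0.0130 + 0.00145 + 0.0235) = 0.195
Q = 0.000327, so δQ = 0.195 × 0.000327 = 6.38e-05.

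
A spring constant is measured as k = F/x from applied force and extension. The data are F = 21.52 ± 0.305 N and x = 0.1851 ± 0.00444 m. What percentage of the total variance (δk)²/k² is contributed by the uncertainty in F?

25.9%

(δk/k)² = (1·δF/F)² + (-1·δx/x)²
  F term: (1×0.0142)² = 0.000201
  x term: (-1×0.0240)² = 0.000575
Total = 0.000776. Share from F = 0.000201/0.000776 = 0.259.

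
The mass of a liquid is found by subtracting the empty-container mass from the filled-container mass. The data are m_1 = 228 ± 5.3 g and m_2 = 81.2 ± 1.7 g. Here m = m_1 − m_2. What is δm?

m is a linear combination, so absolute uncertainties add in quadrature:
  (δm_1)² = 28.1;  (δm_2)² = 2.89
δm = √(31.0) = 5.57 g

5.57 g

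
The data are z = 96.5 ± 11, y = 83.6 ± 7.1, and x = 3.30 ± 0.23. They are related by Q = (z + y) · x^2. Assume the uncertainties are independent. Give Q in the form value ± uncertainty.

Let u = z + y = 180. δu = √(δz² + δy²) = √(121 + 50.4) = 13.1, so δu/u = 0.0727.
Q is then a monomial in u, x:
δQ/Q = √((δu/u)² + (2·δx/x)²) = √(0.00528 + 0.0194) = 0.157
Q = 1960, so δQ = 0.157 × 1960 = 308.

1960 ± 308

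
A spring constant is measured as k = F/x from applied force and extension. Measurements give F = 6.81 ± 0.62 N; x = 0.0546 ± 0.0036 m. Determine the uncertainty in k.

Since k is a product/quotient, work with relative uncertainties:
  (1·δF/F)² = (1×0.0910)² = 0.00829;  (-1·δx/x)² = (-1×0.0659)² = 0.00435
δk/k = √(0.0126) = 0.112
k = 125 N/m, so δk = 0.112 × 125 = 14.0 N/m.

14.0 N/m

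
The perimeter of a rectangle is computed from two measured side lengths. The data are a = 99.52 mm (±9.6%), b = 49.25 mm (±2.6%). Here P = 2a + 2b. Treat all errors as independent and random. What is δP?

Each term contributes (cᵢ δxᵢ)² to (δP)²:
  (2·δa)² = 365;  (2·δb)² = 6.56
δP = √(372) = 19.3 mm

19.3 mm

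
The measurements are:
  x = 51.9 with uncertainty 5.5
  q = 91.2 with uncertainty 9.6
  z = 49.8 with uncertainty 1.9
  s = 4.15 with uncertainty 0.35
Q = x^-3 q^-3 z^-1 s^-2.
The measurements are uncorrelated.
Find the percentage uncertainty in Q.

48.0%

Relative error in a monomial: (δQ/Q)² = Σ (nᵢ · δxᵢ/xᵢ)².
  (-3·δx/x)² = (-3×0.106)² = 0.101;  (-3·δq/q)² = (-3×0.105)² = 0.0997;  (-1·δz/z)² = (-1×0.0382)² = 0.00146;  (-2·δs/s)² = (-2×0.0843)² = 0.0285
δQ/Q = √(0.231) = 0.480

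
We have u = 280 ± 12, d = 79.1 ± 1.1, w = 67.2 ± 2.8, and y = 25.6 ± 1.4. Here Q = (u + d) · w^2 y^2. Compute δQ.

Let h = u + d = 359. δh = √(δu² + δd²) = √(144 + 1.21) = 12.1, so δh/h = 0.0336.
Q is then a monomial in h, w, y:
δQ/Q = √((δh/h)² + (2·δw/w)² + (2·δy/y)²) = √(0.00113 + 0.00694 + 0.0120) = 0.142
Q = 1.06e+09, so δQ = 0.142 × 1.06e+09 = 1.5e+08.

1.5e+08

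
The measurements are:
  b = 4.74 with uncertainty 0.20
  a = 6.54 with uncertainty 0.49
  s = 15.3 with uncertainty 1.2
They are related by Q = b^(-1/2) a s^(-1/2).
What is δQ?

Products/powers → add relative errors in quadrature, weighted by exponent:
  (−½·δb/b)² = (-0.5×0.0422)² = 0.000445;  (1·δa/a)² = (1×0.0749)² = 0.00561;  (−½·δs/s)² = (-0.5×0.0784)² = 0.00154
δQ/Q = √(0.00760) = 0.0872
Q = 0.768, so δQ = 0.0872 × 0.768 = 0.0669.

0.0669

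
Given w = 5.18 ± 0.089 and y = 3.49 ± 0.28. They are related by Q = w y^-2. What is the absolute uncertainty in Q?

For a monomial Q ∝ w, y^-2, fractional errors add in quadrature:
  (1·δw/w)² = (1×0.0172)² = 0.000295;  (-2·δy/y)² = (-2×0.0802)² = 0.0257
δQ/Q = √(0.0260) = 0.161
Q = 0.425, so δQ = 0.161 × 0.425 = 0.0686.

0.0686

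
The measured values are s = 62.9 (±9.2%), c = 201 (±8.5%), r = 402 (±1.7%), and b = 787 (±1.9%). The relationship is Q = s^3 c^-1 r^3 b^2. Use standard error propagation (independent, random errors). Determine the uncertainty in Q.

1.47e+16

Q is a product of powers, so relative uncertainties combine in quadrature:
  (3·δs/s)² = (3×0.0920)² = 0.0762;  (-1·δc/c)² = (-1×0.0850)² = 0.00723;  (3·δr/r)² = (3×0.0170)² = 0.00260;  (2·δb/b)² = (2×0.0190)² = 0.00144
δQ/Q = √(0.0874) = 0.296
Q = 4.98e+16, so δQ = 0.296 × 4.98e+16 = 1.47e+16.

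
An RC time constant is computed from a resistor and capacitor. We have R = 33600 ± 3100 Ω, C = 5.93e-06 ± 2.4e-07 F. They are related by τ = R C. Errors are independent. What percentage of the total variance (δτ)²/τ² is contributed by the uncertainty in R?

83.9%

(δτ/τ)² = (1·δR/R)² + (1·δC/C)²
  R term: (1×0.0923)² = 0.00851
  C term: (1×0.0405)² = 0.00164
Total = 0.0102. Share from R = 0.00851/0.0102 = 0.839.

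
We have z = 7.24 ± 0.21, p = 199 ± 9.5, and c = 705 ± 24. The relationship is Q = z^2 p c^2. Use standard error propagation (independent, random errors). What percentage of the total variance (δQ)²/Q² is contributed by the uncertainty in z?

32.7%

(δQ/Q)² = (2·δz/z)² + (1·δp/p)² + (2·δc/c)²
  z term: (2×0.0290)² = 0.00337
  p term: (1×0.0477)² = 0.00228
  c term: (2×0.0340)² = 0.00464
Total = 0.0103. Share from z = 0.00337/0.0103 = 0.327.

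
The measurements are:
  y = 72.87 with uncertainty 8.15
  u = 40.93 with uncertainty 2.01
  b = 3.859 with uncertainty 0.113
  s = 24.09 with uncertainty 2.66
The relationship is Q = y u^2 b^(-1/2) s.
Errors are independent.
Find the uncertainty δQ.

2.78e+05

Each factor contributes (exponent × relative error)² to (δQ/Q)²:
  (1·δy/y)² = (1×0.112)² = 0.0125;  (2·δu/u)² = (2×0.0491)² = 0.00965;  (−½·δb/b)² = (-0.5×0.0293)² = 0.000214;  (1·δs/s)² = (1×0.110)² = 0.0122
δQ/Q = √(0.0346) = 0.186
Q = 1.497e+06, so δQ = 0.186 × 1.497e+06 = 2.78e+05.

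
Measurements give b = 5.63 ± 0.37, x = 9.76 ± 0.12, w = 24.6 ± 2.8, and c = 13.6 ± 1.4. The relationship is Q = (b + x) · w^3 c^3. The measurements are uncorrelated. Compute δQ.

2.66e+08

Let u = b + x = 15.4. δu = √(δb² + δx²) = √(0.137 + 0.0144) = 0.389, so δu/u = 0.0253.
Q is then a monomial in u, w, c:
δQ/Q = √((δu/u)² + (3·δw/w)² + (3·δc/c)²) = √(0.000639 + 0.117 + 0.0954) = 0.461
Q = 5.76e+08, so δQ = 0.461 × 5.76e+08 = 2.66e+08.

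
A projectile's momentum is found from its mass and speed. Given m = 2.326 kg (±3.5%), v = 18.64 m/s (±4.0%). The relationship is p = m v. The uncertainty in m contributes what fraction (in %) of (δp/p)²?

43.4%

(δp/p)² = (1·δm/m)² + (1·δv/v)²
  m term: (1×0.0350)² = 0.00123
  v term: (1×0.0400)² = 0.00160
Total = 0.00283. Share from m = 0.00123/0.00283 = 0.434.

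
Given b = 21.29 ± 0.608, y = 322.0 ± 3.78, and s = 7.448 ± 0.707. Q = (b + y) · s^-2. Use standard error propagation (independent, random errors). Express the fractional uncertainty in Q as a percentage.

19.0%

Let u = b + y = 343.3. δu = √(δb² + δy²) = √(0.370 + 14.3) = 3.83, so δu/u = 0.0112.
Q is then a monomial in u, s:
δQ/Q = √((δu/u)² + (-2·δs/s)²) = √(0.000124 + 0.0360) = 0.190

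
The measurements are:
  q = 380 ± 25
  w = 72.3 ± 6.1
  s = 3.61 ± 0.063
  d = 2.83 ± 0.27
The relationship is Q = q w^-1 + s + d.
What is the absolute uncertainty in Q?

Let p = q·w^-1 = 5.26. δp/p = √((1·δq/q)² + (-1·δw/w)²) = √(0.00433 + 0.00712) = 0.107, so δp = 0.562.
Q = p + s + d: δQ = √(δp² + δs² + δd²) = √(0.316 + 0.00397 + 0.0729) = 0.627

0.627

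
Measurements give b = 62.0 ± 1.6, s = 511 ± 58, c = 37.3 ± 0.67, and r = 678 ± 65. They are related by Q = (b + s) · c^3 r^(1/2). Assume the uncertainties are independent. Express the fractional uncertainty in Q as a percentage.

Let u = b + s = 573. δu = √(δb² + δs²) = √(2.56 + 3360) = 58.0, so δu/u = 0.101.
Q is then a monomial in u, c, r:
δQ/Q = √((δu/u)² + (3·δc/c)² + (½·δr/r)²) = √(0.0103 + 0.00290 + 0.00230) = 0.124

12.4%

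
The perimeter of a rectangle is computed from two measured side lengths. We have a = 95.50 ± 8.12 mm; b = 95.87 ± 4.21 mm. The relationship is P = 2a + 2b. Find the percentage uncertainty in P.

4.78%

P is a linear combination, so absolute uncertainties add in quadrature:
  (2·δa)² = 264;  (2·δb)² = 70.9
δP = √(335) = 18.3 mm
P = 382.7 mm, so δP/P = 18.3/382.7 = 0.0478.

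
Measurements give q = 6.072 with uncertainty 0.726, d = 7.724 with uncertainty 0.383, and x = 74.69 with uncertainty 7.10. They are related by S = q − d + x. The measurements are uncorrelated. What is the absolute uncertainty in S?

Each term contributes (cᵢ δxᵢ)² to (δS)²:
  (δq)² = 0.527;  (δd)² = 0.147;  (δx)² = 50.4
δS = √(51.1) = 7.15

7.15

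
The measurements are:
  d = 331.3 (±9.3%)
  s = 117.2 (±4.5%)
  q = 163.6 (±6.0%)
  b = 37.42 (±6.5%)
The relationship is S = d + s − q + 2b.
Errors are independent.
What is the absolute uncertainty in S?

33.1

Each term contributes (cᵢ δxᵢ)² to (δS)²:
  (δd)² = 949;  (δs)² = 27.8;  (δq)² = 96.4;  (2·δb)² = 23.7
δS = √(1100) = 33.1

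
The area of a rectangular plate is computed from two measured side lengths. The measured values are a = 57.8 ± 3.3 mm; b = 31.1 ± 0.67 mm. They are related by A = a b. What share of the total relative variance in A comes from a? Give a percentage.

(δA/A)² = (1·δa/a)² + (1·δb/b)²
  a term: (1×0.0571)² = 0.00326
  b term: (1×0.0215)² = 0.000464
Total = 0.00372. Share from a = 0.00326/0.00372 = 0.875.

87.5%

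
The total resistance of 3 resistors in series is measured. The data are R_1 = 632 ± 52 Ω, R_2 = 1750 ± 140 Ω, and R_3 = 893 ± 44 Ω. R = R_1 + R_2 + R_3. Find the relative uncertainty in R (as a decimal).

0.0475

Sums and differences: (δR)² = Σ (cᵢ δxᵢ)².
  (δR_1)² = 2700;  (δR_2)² = 19600;  (δR_3)² = 1940
δR = √(24200) = 156 Ω
R = 3280 Ω, so δR/R = 156/3280 = 0.0475.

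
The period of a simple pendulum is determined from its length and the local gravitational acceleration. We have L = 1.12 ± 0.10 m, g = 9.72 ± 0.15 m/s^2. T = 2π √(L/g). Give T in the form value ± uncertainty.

2.13 ± 0.0966 s

For a monomial T ∝ L^(1/2), g^(-1/2), fractional errors add in quadrature:
  (½·δL/L)² = (0.5×0.0893)² = 0.00199;  (−½·δg/g)² = (-0.5×0.0154)² = 5.95e-05
δT/T = √(0.00205) = 0.0453
T = 2.13 s, so δT = 0.0453 × 2.13 = 0.0966 s.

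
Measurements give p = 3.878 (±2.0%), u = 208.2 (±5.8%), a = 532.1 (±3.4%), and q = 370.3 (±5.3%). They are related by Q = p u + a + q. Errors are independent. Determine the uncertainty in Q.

Let w = p·u = 807.4. δw/w = √((1·δp/p)² + (1·δu/u)²) = √(0.000400 + 0.00336) = 0.0614, so δw = 49.5.
Q = w + a + q: δQ = √(δw² + δa² + δq²) = √(2450 + 327 + 385) = 56.3

56.3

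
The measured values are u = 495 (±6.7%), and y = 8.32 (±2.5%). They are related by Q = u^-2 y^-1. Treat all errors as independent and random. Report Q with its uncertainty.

Each factor contributes (exponent × relative error)² to (δQ/Q)²:
  (-2·δu/u)² = (-2×0.0670)² = 0.0180;  (-1·δy/y)² = (-1×0.0250)² = 0.000625
δQ/Q = √(0.0186) = 0.136
Q = 4.91e-07, so δQ = 0.136 × 4.91e-07 = 6.69e-08.

(4.91 ± 0.669) × 10^-7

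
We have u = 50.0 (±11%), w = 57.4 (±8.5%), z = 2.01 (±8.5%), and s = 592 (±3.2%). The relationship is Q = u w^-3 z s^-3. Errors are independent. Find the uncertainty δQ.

Relative error in a monomial: (δQ/Q)² = Σ (nᵢ · δxᵢ/xᵢ)².
  (1·δu/u)² = (1×0.110)² = 0.0121;  (-3·δw/w)² = (-3×0.0850)² = 0.0650;  (1·δz/z)² = (1×0.0850)² = 0.00723;  (-3·δs/s)² = (-3×0.0320)² = 0.00922
δQ/Q = √(0.0936) = 0.306
Q = 2.56e-12, so δQ = 0.306 × 2.56e-12 = 7.83e-13.

7.83e-13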